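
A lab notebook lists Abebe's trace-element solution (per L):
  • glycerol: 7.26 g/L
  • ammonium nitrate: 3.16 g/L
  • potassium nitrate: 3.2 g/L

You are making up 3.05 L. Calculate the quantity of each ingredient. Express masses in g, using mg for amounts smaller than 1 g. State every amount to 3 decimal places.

glycerol 22.143 g; ammonium nitrate 9.638 g; potassium nitrate 9.760 g

Working volume: 3.05 L.
glycerol: 7.26 g/L × 3.05 L = 22.143 g
ammonium nitrate: 3.16 g/L × 3.05 L = 9.638 g
potassium nitrate: 3.2 g/L × 3.05 L = 9.760 g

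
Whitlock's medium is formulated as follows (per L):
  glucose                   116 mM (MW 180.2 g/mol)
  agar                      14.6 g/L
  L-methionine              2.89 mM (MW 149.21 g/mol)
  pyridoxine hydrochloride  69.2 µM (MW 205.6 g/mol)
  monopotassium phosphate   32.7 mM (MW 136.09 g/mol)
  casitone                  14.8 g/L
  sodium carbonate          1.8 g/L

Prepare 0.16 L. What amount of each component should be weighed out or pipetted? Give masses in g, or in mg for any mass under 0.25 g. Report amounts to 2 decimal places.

Scale factor relative to 1 L: 0.16.
glucose: 116 mmol/L × 180.2 g/mol × 0.16 L ÷ 1000 = 3.34 g
agar: 14.6 g/L × 0.16 L = 2.34 g
L-methionine: 2.89 mmol/L × 149.21 mg/mmol × 0.16 L = 68.99 mg
pyridoxine hydrochloride: 69.2 µmol/L × 205.6 g/mol × 0.16 L ÷ 1000 = 2.28 mg
monopotassium phosphate: 32.7 mmol/L × 136.09 g/mol × 0.16 L ÷ 1000 = 0.71 g
casitone: 14.8 g/L × 0.16 L = 2.37 g
sodium carbonate: 1.8 g/L × 0.16 L = 0.29 g

glucose 3.34 g; agar 2.34 g; L-methionine 68.99 mg; pyridoxine hydrochloride 2.28 mg; monopotassium phosphate 0.71 g; casitone 2.37 g; sodium carbonate 0.29 g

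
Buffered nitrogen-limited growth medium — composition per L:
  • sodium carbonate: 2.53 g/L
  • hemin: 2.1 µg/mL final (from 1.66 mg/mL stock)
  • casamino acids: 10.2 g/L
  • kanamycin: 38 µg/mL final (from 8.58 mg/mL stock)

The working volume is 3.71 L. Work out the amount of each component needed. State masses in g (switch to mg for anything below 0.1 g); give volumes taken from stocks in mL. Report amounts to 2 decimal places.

Scale factor relative to 1 L: 3.71.
sodium carbonate: 2.53 g/L × 3.71 L = 9.39 g
hemin: dilute stock: 2.1 µg/mL × 3710 mL ÷ 1660 µg/mL = 4.69 mL
casamino acids: 10.2 g/L × 3.71 L = 37.84 g
kanamycin: dilute stock: 38 µg/mL × 3710 mL ÷ 8580 µg/mL = 16.43 mL

sodium carbonate 9.39 g; hemin 4.69 mL; casamino acids 37.84 g; kanamycin 16.43 mL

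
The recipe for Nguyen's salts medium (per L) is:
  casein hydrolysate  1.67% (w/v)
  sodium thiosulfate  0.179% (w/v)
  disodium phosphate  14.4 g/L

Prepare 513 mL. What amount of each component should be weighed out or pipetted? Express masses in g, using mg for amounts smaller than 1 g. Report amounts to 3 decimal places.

casein hydrolysate 8.567 g; sodium thiosulfate 918.270 mg; disodium phosphate 7.387 g

Scale factor relative to 1 L: 0.513.
casein hydrolysate: 1.67% w/v = 16.7 g/L → 16.7 × 0.513 L = 8.567 g
sodium thiosulfate: 0.179 g per 100 mL × 513 mL ÷ 100 = 0.91827 g = 918.270 mg
disodium phosphate: 14.4 g/L × 0.513 L = 7.387 g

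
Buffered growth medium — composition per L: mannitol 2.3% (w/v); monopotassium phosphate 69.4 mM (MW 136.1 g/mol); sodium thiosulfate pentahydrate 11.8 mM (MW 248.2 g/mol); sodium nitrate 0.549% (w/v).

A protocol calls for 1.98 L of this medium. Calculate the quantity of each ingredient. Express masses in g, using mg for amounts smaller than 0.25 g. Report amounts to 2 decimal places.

mannitol 45.54 g; monopotassium phosphate 18.70 g; sodium thiosulfate pentahydrate 5.80 g; sodium nitrate 10.87 g

Scale factor relative to 1 L: 1.98.
mannitol: 2.3% w/v = 23 g/L → 23 × 1.98 L = 45.54 g
monopotassium phosphate: 69.4 mmol/L × 136.1 g/mol × 1.98 L ÷ 1000 = 18.70 g
sodium thiosulfate pentahydrate: 11.8 mmol/L × 248.2 g/mol × 1.98 L ÷ 1000 = 5.80 g
sodium nitrate: 0.549 g per 100 mL × 1980 mL ÷ 100 = 10.87 g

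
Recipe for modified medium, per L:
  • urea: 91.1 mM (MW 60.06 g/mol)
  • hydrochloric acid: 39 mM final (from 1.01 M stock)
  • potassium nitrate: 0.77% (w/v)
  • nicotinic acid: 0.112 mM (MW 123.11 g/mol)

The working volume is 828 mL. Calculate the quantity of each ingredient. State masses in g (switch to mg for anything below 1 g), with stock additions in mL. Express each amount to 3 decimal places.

Scale factor relative to 1 L: 0.828.
urea: 91.1 mmol/L × 60.06 g/mol × 0.828 L ÷ 1000 = 4.530 g
hydrochloric acid: C1V1 = C2V2 → 39 mM × 828 mL ÷ 1010 mM = 31.972 mL
potassium nitrate: 0.77 g per 100 mL × 828 mL ÷ 100 = 6.376 g
nicotinic acid: 0.112 mmol/L × 123.11 mg/mmol × 0.828 L = 11.417 mg

urea 4.530 g; hydrochloric acid 31.972 mL; potassium nitrate 6.376 g; nicotinic acid 11.417 mg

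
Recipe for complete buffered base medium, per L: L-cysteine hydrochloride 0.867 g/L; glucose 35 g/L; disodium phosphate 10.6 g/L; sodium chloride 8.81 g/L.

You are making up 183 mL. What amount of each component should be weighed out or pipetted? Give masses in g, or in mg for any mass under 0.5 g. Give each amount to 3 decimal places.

Scale factor relative to 1 L: 0.183.
L-cysteine hydrochloride: 0.867 g/L × 0.183 L = 0.158661 g = 158.661 mg
glucose: 35 g/L × 0.183 L = 6.405 g
disodium phosphate: 10.6 g/L × 0.183 L = 1.940 g
sodium chloride: 8.81 g/L × 0.183 L = 1.612 g

L-cysteine hydrochloride 158.661 mg; glucose 6.405 g; disodium phosphate 1.940 g; sodium chloride 1.612 g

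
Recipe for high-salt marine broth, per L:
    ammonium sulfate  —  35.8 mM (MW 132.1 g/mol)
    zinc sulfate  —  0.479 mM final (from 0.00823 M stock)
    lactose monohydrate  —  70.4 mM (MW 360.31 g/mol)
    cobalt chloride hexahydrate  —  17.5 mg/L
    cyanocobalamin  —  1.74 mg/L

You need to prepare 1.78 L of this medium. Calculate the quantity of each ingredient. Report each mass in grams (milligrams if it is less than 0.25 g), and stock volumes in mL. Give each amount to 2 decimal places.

Working volume: 1.78 L.
ammonium sulfate: 35.8 mmol/L × 132.1 g/mol × 1.78 L ÷ 1000 = 8.42 g
zinc sulfate: V = C2·V2/C1 = 0.479 mM × 1780 mL ÷ 8.23 mM = 103.60 mL
lactose monohydrate: 70.4 mmol/L × 360.31 g/mol × 1.78 L ÷ 1000 = 45.15 g
cobalt chloride hexahydrate: 17.5 mg/L × 1.78 L = 31.15 mg
cyanocobalamin: 1.74 mg/L × 1.78 L = 3.10 mg

ammonium sulfate 8.42 g; zinc sulfate 103.60 mL; lactose monohydrate 45.15 g; cobalt chloride hexahydrate 31.15 mg; cyanocobalamin 3.10 mg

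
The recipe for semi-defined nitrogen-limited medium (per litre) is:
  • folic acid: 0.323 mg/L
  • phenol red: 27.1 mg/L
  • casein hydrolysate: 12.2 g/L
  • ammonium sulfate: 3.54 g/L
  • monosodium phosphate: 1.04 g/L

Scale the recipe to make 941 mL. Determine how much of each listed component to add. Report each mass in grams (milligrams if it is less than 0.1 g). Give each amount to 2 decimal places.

Target volume = 941 mL = 0.941 L.
folic acid: 0.323 mg/L × 0.941 L = 0.30 mg
phenol red: 27.1 mg/L × 0.941 L = 25.50 mg
casein hydrolysate: 12.2 g/L × 0.941 L = 11.48 g
ammonium sulfate: 3.54 g/L × 0.941 L = 3.33 g
monosodium phosphate: 1.04 g/L × 0.941 L = 0.98 g

folic acid 0.30 mg; phenol red 25.50 mg; casein hydrolysate 11.48 g; ammonium sulfate 3.33 g; monosodium phosphate 0.98 g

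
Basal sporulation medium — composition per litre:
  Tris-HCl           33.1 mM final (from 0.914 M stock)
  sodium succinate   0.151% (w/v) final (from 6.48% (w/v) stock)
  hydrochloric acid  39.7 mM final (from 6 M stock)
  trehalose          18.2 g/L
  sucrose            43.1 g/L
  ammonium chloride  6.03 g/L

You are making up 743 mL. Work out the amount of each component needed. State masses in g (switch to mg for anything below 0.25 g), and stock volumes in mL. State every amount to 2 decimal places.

Working volume: 743 mL = 0.743 L.
Tris-HCl: dilute stock: 33.1 mM × 743 mL ÷ 914 mM = 26.91 mL
sodium succinate: dilute stock: 0.151% ÷ 6.48% × 743 mL = 17.31 mL
hydrochloric acid: C1V1 = C2V2 → 39.7 mM × 743 mL ÷ 6000 mM = 4.92 mL
trehalose: 18.2 g/L × 0.743 L = 13.52 g
sucrose: 43.1 g/L × 0.743 L = 32.02 g
ammonium chloride: 6.03 g/L × 0.743 L = 4.48 g

Tris-HCl 26.91 mL; sodium succinate 17.31 mL; hydrochloric acid 4.92 mL; trehalose 13.52 g; sucrose 32.02 g; ammonium chloride 4.48 g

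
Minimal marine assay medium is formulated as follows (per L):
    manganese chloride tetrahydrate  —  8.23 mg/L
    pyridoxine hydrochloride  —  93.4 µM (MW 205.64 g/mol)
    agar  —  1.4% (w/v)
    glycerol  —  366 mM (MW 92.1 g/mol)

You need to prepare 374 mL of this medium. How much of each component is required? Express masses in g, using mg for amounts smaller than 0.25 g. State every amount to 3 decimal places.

manganese chloride tetrahydrate 3.078 mg; pyridoxine hydrochloride 7.183 mg; agar 5.236 g; glycerol 12.607 g

Target volume = 374 mL = 0.374 L.
manganese chloride tetrahydrate: 8.23 mg/L × 0.374 L = 3.078 mg
pyridoxine hydrochloride: 93.4 µmol/L × 205.64 g/mol × 0.374 L ÷ 1000 = 7.183 mg
agar: 1.4% w/v = 14 g/L → 14 × 0.374 L = 5.236 g
glycerol: 366 mmol/L × 92.1 g/mol × 0.374 L ÷ 1000 = 12.607 g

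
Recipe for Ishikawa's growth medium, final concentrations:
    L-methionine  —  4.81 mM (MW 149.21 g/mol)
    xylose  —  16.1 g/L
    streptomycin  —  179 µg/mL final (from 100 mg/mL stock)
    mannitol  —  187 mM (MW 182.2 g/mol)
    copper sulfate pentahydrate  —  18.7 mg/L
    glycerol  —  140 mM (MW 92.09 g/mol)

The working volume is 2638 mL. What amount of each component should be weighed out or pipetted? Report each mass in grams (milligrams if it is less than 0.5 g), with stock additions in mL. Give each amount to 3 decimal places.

Working volume: 2638 mL = 2.638 L.
L-methionine: 4.81 mmol/L × 149.21 g/mol × 2.638 L ÷ 1000 = 1.893 g
xylose: 16.1 g/L × 2.638 L = 42.472 g
streptomycin: dilute stock: 179 µg/mL × 2638 mL ÷ 100000 µg/mL = 4.722 mL
mannitol: 187 mmol/L × 182.2 g/mol × 2.638 L ÷ 1000 = 89.880 g
copper sulfate pentahydrate: 18.7 mg/L × 2.638 L = 49.331 mg
glycerol: 140 mmol/L × 92.09 g/mol × 2.638 L ÷ 1000 = 34.011 g

L-methionine 1.893 g; xylose 42.472 g; streptomycin 4.722 mL; mannitol 89.880 g; copper sulfate pentahydrate 49.331 mg; glycerol 34.011 g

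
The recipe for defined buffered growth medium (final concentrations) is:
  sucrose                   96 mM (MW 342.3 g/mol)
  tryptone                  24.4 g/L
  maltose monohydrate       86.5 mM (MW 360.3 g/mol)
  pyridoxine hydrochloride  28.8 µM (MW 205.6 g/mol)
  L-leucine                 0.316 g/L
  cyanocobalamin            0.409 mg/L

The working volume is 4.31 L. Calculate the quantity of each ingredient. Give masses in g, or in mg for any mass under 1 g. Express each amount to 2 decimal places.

sucrose 141.63 g; tryptone 105.16 g; maltose monohydrate 134.33 g; pyridoxine hydrochloride 25.52 mg; L-leucine 1.36 g; cyanocobalamin 1.76 mg

Scale factor relative to 1 L: 4.31.
sucrose: 96 mmol/L × 342.3 g/mol × 4.31 L ÷ 1000 = 141.63 g
tryptone: 24.4 g/L × 4.31 L = 105.16 g
maltose monohydrate: 86.5 mmol/L × 360.3 g/mol × 4.31 L ÷ 1000 = 134.33 g
pyridoxine hydrochloride: 28.8 µmol/L × 205.6 g/mol × 4.31 L ÷ 1000 = 25.52 mg
L-leucine: 0.316 g/L × 4.31 L = 1.36 g
cyanocobalamin: 0.409 mg/L × 4.31 L = 1.76 mg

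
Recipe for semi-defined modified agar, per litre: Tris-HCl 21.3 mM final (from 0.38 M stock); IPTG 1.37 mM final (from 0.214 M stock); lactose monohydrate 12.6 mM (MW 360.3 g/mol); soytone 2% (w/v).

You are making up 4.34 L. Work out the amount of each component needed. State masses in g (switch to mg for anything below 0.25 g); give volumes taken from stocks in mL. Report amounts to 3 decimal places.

Working volume: 4.34 L.
Tris-HCl: V = C2·V2/C1 = 21.3 mM × 4340 mL ÷ 380 mM = 243.268 mL
IPTG: V = C2·V2/C1 = 1.37 mM × 4340 mL ÷ 214 mM = 27.784 mL
lactose monohydrate: 12.6 mmol/L × 360.3 g/mol × 4.34 L ÷ 1000 = 19.703 g
soytone: 2% w/v = 20 g/L → 20 × 4.34 L = 86.800 g

Tris-HCl 243.268 mL; IPTG 27.784 mL; lactose monohydrate 19.703 g; soytone 86.800 g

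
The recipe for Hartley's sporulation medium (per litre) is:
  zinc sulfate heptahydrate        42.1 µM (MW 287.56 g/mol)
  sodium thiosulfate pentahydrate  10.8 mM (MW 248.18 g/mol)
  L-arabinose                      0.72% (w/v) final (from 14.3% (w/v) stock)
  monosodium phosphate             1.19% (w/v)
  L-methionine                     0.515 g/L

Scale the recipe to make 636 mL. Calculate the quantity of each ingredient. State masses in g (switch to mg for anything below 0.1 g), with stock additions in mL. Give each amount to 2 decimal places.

Target volume = 636 mL = 0.636 L.
zinc sulfate heptahydrate: 42.1 µmol/L × 287.56 g/mol × 0.636 L ÷ 1000 = 7.70 mg
sodium thiosulfate pentahydrate: 10.8 mmol/L × 248.18 g/mol × 0.636 L ÷ 1000 = 1.70 g
L-arabinose: dilute stock: 0.72% ÷ 14.3% × 636 mL = 32.02 mL
monosodium phosphate: 1.19% w/v = 11.9 g/L → 11.9 × 0.636 L = 7.57 g
L-methionine: 0.515 g/L × 0.636 L = 0.33 g

zinc sulfate heptahydrate 7.70 mg; sodium thiosulfate pentahydrate 1.70 g; L-arabinose 32.02 mL; monosodium phosphate 7.57 g; L-methionine 0.33 g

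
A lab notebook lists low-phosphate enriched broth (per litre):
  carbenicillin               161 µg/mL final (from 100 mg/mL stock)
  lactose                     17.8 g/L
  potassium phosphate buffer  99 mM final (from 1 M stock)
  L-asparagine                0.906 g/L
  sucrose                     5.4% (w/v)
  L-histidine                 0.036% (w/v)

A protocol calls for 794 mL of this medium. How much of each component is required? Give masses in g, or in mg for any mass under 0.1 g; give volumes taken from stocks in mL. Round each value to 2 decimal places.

carbenicillin 1.28 mL; lactose 14.13 g; potassium phosphate buffer 78.61 mL; L-asparagine 0.72 g; sucrose 42.88 g; L-histidine 0.29 g

Scale factor relative to 1 L: 0.794.
carbenicillin: V = C2·V2/C1 = 161 µg/mL × 794 mL ÷ 100000 µg/mL = 1.28 mL
lactose: 17.8 g/L × 0.794 L = 14.13 g
potassium phosphate buffer: dilute stock: 99 mM × 794 mL ÷ 1000 mM = 78.61 mL
L-asparagine: 0.906 g/L × 0.794 L = 0.72 g
sucrose: 5.4 g per 100 mL × 794 mL ÷ 100 = 42.88 g
L-histidine: 0.036 g per 100 mL × 794 mL ÷ 100 = 0.29 g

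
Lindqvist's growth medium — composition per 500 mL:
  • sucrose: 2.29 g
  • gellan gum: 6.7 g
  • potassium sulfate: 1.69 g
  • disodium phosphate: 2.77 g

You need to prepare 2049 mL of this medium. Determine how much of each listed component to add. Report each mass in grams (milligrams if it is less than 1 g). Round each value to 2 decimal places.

Scale factor = 2049 mL / 500 mL = 4.098.
sucrose: 2.29 g × (2049 mL / 500 mL) = 9.38 g
gellan gum: 6.7 g × (2049 mL / 500 mL) = 27.46 g
potassium sulfate: 1.69 g × (2049 mL / 500 mL) = 6.93 g
disodium phosphate: 2.77 g × (2049 mL / 500 mL) = 11.35 g

sucrose 9.38 g; gellan gum 27.46 g; potassium sulfate 6.93 g; disodium phosphate 11.35 g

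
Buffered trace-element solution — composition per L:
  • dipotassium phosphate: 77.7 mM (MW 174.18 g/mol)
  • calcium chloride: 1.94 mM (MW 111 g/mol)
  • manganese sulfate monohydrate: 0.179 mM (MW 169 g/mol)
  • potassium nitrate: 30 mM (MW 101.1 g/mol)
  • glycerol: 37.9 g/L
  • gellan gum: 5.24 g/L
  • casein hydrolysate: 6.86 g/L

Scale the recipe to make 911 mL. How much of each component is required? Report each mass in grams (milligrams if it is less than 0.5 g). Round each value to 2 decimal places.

dipotassium phosphate 12.33 g; calcium chloride 196.17 mg; manganese sulfate monohydrate 27.56 mg; potassium nitrate 2.76 g; glycerol 34.53 g; gellan gum 4.77 g; casein hydrolysate 6.25 g

Scale factor relative to 1 L: 0.911.
dipotassium phosphate: 77.7 mmol/L × 174.18 g/mol × 0.911 L ÷ 1000 = 12.33 g
calcium chloride: 1.94 mmol/L × 111 mg/mmol × 0.911 L = 196.17 mg
manganese sulfate monohydrate: 0.179 mmol/L × 169 mg/mmol × 0.911 L = 27.56 mg
potassium nitrate: 30 mmol/L × 101.1 g/mol × 0.911 L ÷ 1000 = 2.76 g
glycerol: 37.9 g/L × 0.911 L = 34.53 g
gellan gum: 5.24 g/L × 0.911 L = 4.77 g
casein hydrolysate: 6.86 g/L × 0.911 L = 6.25 g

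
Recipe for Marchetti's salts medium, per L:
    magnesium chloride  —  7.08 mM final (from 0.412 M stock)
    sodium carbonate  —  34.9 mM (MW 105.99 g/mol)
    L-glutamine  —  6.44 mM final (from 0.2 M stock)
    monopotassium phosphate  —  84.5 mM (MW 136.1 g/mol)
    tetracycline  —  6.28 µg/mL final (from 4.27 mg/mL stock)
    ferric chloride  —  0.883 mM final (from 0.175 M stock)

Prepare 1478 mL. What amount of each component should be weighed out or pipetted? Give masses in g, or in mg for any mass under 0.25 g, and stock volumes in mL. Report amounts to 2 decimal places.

magnesium chloride 25.40 mL; sodium carbonate 5.47 g; L-glutamine 47.59 mL; monopotassium phosphate 17.00 g; tetracycline 2.17 mL; ferric chloride 7.46 mL

Target volume = 1478 mL = 1.478 L.
magnesium chloride: V = C2·V2/C1 = 7.08 mM × 1478 mL ÷ 412 mM = 25.40 mL
sodium carbonate: 34.9 mmol/L × 105.99 g/mol × 1.478 L ÷ 1000 = 5.47 g
L-glutamine: C1V1 = C2V2 → 6.44 mM × 1478 mL ÷ 200 mM = 47.59 mL
monopotassium phosphate: 84.5 mmol/L × 136.1 g/mol × 1.478 L ÷ 1000 = 17.00 g
tetracycline: dilute stock: 6.28 µg/mL × 1478 mL ÷ 4270 µg/mL = 2.17 mL
ferric chloride: C1V1 = C2V2 → 0.883 mM × 1478 mL ÷ 175 mM = 7.46 mL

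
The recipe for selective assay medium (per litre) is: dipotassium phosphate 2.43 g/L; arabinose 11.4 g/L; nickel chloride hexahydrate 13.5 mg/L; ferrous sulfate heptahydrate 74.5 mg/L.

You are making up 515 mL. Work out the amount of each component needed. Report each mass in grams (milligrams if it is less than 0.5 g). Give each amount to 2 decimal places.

dipotassium phosphate 1.25 g; arabinose 5.87 g; nickel chloride hexahydrate 6.95 mg; ferrous sulfate heptahydrate 38.37 mg

Working volume: 515 mL = 0.515 L.
dipotassium phosphate: 2.43 g/L × 0.515 L = 1.25 g
arabinose: 11.4 g/L × 0.515 L = 5.87 g
nickel chloride hexahydrate: 13.5 mg/L × 0.515 L = 6.95 mg
ferrous sulfate heptahydrate: 74.5 mg/L × 0.515 L = 38.37 mg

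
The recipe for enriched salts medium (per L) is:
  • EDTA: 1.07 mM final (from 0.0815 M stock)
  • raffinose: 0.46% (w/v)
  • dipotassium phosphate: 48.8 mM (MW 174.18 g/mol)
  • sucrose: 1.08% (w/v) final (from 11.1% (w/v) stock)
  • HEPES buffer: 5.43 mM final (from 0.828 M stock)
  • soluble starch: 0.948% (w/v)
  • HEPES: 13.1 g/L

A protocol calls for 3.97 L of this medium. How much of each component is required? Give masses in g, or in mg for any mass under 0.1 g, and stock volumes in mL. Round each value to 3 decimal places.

Working volume: 3.97 L.
EDTA: V = C2·V2/C1 = 1.07 mM × 3970 mL ÷ 81.5 mM = 52.121 mL
raffinose: 0.46% w/v = 4.6 g/L → 4.6 × 3.97 L = 18.262 g
dipotassium phosphate: 48.8 mmol/L × 174.18 g/mol × 3.97 L ÷ 1000 = 33.745 g
sucrose: V = C2·V2/C1 = 1.08% ÷ 11.1% × 3970 mL = 386.270 mL
HEPES buffer: V = C2·V2/C1 = 5.43 mM × 3970 mL ÷ 828 mM = 26.035 mL
soluble starch: 0.948% w/v = 9.48 g/L → 9.48 × 3.97 L = 37.636 g
HEPES: 13.1 g/L × 3.97 L = 52.007 g

EDTA 52.121 mL; raffinose 18.262 g; dipotassium phosphate 33.745 g; sucrose 386.270 mL; HEPES buffer 26.035 mL; soluble starch 37.636 g; HEPES 52.007 g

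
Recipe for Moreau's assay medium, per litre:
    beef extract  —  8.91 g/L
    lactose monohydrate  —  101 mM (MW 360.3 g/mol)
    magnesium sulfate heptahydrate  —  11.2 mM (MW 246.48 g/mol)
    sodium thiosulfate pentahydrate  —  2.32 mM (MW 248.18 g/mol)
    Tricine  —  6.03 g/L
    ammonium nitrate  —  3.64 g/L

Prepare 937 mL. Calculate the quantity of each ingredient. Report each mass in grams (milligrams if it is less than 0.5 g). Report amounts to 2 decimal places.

beef extract 8.35 g; lactose monohydrate 34.10 g; magnesium sulfate heptahydrate 2.59 g; sodium thiosulfate pentahydrate 0.54 g; Tricine 5.65 g; ammonium nitrate 3.41 g

Scale factor relative to 1 L: 0.937.
beef extract: 8.91 g/L × 0.937 L = 8.35 g
lactose monohydrate: 101 mmol/L × 360.3 g/mol × 0.937 L ÷ 1000 = 34.10 g
magnesium sulfate heptahydrate: 11.2 mmol/L × 246.48 g/mol × 0.937 L ÷ 1000 = 2.59 g
sodium thiosulfate pentahydrate: 2.32 mmol/L × 248.18 g/mol × 0.937 L ÷ 1000 = 0.54 g
Tricine: 6.03 g/L × 0.937 L = 5.65 g
ammonium nitrate: 3.64 g/L × 0.937 L = 3.41 g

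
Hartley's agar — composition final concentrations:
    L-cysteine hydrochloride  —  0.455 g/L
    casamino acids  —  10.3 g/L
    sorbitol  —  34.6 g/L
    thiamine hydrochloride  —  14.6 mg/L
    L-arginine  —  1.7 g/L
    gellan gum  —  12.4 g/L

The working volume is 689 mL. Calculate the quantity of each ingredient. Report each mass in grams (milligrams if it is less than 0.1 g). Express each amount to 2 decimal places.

L-cysteine hydrochloride 0.31 g; casamino acids 7.10 g; sorbitol 23.84 g; thiamine hydrochloride 10.06 mg; L-arginine 1.17 g; gellan gum 8.54 g

Scale factor relative to 1 L: 0.689.
L-cysteine hydrochloride: 0.455 g/L × 0.689 L = 0.31 g
casamino acids: 10.3 g/L × 0.689 L = 7.10 g
sorbitol: 34.6 g/L × 0.689 L = 23.84 g
thiamine hydrochloride: 14.6 mg/L × 0.689 L = 10.06 mg
L-arginine: 1.7 g/L × 0.689 L = 1.17 g
gellan gum: 12.4 g/L × 0.689 L = 8.54 g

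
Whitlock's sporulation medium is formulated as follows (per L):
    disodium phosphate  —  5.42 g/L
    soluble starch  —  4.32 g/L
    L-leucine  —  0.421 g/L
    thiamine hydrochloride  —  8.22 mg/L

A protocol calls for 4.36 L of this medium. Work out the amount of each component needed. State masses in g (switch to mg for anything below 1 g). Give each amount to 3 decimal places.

disodium phosphate 23.631 g; soluble starch 18.835 g; L-leucine 1.836 g; thiamine hydrochloride 35.839 mg

Working volume: 4.36 L.
disodium phosphate: 5.42 g/L × 4.36 L = 23.631 g
soluble starch: 4.32 g/L × 4.36 L = 18.835 g
L-leucine: 0.421 g/L × 4.36 L = 1.836 g
thiamine hydrochloride: 8.22 mg/L × 4.36 L = 35.839 mg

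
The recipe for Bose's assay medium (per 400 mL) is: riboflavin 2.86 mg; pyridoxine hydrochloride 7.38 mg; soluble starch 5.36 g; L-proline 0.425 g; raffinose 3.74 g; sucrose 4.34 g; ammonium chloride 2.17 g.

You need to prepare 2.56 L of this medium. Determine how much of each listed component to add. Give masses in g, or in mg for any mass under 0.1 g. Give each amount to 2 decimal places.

riboflavin 18.30 mg; pyridoxine hydrochloride 47.23 mg; soluble starch 34.30 g; L-proline 2.72 g; raffinose 23.94 g; sucrose 27.78 g; ammonium chloride 13.89 g

Ratio of target to recipe volume: 2560 / 400 = 6.4.
riboflavin: 2.86 mg × (2560 mL / 400 mL) = 18.30 mg
pyridoxine hydrochloride: 7.38 mg × (2560 mL / 400 mL) = 47.23 mg
soluble starch: 5.36 g × (2560 mL / 400 mL) = 34.30 g
L-proline: 0.425 g × (2560 mL / 400 mL) = 2.72 g
raffinose: 3.74 g × (2560 mL / 400 mL) = 23.94 g
sucrose: 4.34 g × (2560 mL / 400 mL) = 27.78 g
ammonium chloride: 2.17 g × (2560 mL / 400 mL) = 13.89 g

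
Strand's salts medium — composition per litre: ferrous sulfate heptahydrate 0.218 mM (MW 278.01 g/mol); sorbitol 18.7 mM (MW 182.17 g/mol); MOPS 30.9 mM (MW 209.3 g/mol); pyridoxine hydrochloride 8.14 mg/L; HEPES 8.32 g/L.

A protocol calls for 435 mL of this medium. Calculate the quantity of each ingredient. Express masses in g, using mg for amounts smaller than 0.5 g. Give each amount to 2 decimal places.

ferrous sulfate heptahydrate 26.36 mg; sorbitol 1.48 g; MOPS 2.81 g; pyridoxine hydrochloride 3.54 mg; HEPES 3.62 g

Working volume: 435 mL = 0.435 L.
ferrous sulfate heptahydrate: 0.218 mmol/L × 278.01 mg/mmol × 0.435 L = 26.36 mg
sorbitol: 18.7 mmol/L × 182.17 g/mol × 0.435 L ÷ 1000 = 1.48 g
MOPS: 30.9 mmol/L × 209.3 g/mol × 0.435 L ÷ 1000 = 2.81 g
pyridoxine hydrochloride: 8.14 mg/L × 0.435 L = 3.54 mg
HEPES: 8.32 g/L × 0.435 L = 3.62 g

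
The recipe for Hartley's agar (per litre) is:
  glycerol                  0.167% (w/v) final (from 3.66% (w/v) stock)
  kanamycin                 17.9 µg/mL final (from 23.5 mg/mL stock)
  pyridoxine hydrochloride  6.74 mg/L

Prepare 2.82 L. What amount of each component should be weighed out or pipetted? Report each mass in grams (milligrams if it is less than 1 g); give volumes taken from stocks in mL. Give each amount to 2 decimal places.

glycerol 128.67 mL; kanamycin 2.15 mL; pyridoxine hydrochloride 19.01 mg

Scale factor relative to 1 L: 2.82.
glycerol: V = C2·V2/C1 = 0.167% ÷ 3.66% × 2820 mL = 128.67 mL
kanamycin: dilute stock: 17.9 µg/mL × 2820 mL ÷ 23500 µg/mL = 2.15 mL
pyridoxine hydrochloride: 6.74 mg/L × 2.82 L = 19.01 mg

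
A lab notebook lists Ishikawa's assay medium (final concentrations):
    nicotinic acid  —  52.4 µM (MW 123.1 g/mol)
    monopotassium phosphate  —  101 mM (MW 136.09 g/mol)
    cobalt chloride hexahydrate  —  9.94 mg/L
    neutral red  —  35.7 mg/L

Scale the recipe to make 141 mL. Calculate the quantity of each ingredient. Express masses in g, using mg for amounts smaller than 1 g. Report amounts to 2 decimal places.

Target volume = 141 mL = 0.141 L.
nicotinic acid: 52.4 µmol/L × 123.1 g/mol × 0.141 L ÷ 1000 = 0.91 mg
monopotassium phosphate: 101 mmol/L × 136.09 g/mol × 0.141 L ÷ 1000 = 1.94 g
cobalt chloride hexahydrate: 9.94 mg/L × 0.141 L = 1.40 mg
neutral red: 35.7 mg/L × 0.141 L = 5.03 mg

nicotinic acid 0.91 mg; monopotassium phosphate 1.94 g; cobalt chloride hexahydrate 1.40 mg; neutral red 5.03 mg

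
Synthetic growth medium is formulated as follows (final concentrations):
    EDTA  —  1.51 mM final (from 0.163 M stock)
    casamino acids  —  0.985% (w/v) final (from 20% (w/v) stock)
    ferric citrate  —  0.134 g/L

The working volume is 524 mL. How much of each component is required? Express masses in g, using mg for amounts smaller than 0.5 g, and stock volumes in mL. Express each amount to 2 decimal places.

Working volume: 524 mL = 0.524 L.
EDTA: dilute stock: 1.51 mM × 524 mL ÷ 163 mM = 4.85 mL
casamino acids: C1V1 = C2V2 → 0.985% ÷ 20% × 524 mL = 25.81 mL
ferric citrate: 0.134 g/L × 0.524 L = 0.070216 g = 70.22 mg

EDTA 4.85 mL; casamino acids 25.81 mL; ferric citrate 70.22 mg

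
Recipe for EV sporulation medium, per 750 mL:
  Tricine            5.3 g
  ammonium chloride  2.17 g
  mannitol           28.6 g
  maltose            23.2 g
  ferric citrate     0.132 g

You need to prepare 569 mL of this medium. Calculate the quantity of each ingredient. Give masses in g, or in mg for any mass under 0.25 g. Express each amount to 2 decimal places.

Ratio of target to recipe volume: 569 / 750 = 0.758667.
Tricine: 5.3 g × (569 mL / 750 mL) = 4.02 g
ammonium chloride: 2.17 g × (569 mL / 750 mL) = 1.65 g
mannitol: 28.6 g × (569 mL / 750 mL) = 21.70 g
maltose: 23.2 g × (569 mL / 750 mL) = 17.60 g
ferric citrate: 0.132 g × (569 mL / 750 mL) = 0.100144 g = 100.14 mg

Tricine 4.02 g; ammonium chloride 1.65 g; mannitol 21.70 g; maltose 17.60 g; ferric citrate 100.14 mg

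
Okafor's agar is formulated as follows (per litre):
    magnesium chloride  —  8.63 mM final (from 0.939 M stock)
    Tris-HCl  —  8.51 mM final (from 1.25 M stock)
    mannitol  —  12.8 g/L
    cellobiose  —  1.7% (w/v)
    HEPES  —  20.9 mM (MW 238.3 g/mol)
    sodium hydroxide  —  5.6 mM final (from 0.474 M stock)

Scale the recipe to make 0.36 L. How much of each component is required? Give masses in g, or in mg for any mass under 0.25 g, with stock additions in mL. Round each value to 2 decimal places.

magnesium chloride 3.31 mL; Tris-HCl 2.45 mL; mannitol 4.61 g; cellobiose 6.12 g; HEPES 1.79 g; sodium hydroxide 4.25 mL

Scale factor relative to 1 L: 0.36.
magnesium chloride: V = C2·V2/C1 = 8.63 mM × 360 mL ÷ 939 mM = 3.31 mL
Tris-HCl: C1V1 = C2V2 → 8.51 mM × 360 mL ÷ 1250 mM = 2.45 mL
mannitol: 12.8 g/L × 0.36 L = 4.61 g
cellobiose: 1.7% w/v = 17 g/L → 17 × 0.36 L = 6.12 g
HEPES: 20.9 mmol/L × 238.3 g/mol × 0.36 L ÷ 1000 = 1.79 g
sodium hydroxide: V = C2·V2/C1 = 5.6 mM × 360 mL ÷ 474 mM = 4.25 mL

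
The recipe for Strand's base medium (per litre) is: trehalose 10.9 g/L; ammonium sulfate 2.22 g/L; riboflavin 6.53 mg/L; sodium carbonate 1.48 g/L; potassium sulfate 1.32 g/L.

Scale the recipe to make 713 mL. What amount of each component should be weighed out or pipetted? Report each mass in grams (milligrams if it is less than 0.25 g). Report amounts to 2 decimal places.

Target volume = 713 mL = 0.713 L.
trehalose: 10.9 g/L × 0.713 L = 7.77 g
ammonium sulfate: 2.22 g/L × 0.713 L = 1.58 g
riboflavin: 6.53 mg/L × 0.713 L = 4.66 mg
sodium carbonate: 1.48 g/L × 0.713 L = 1.06 g
potassium sulfate: 1.32 g/L × 0.713 L = 0.94 g

trehalose 7.77 g; ammonium sulfate 1.58 g; riboflavin 4.66 mg; sodium carbonate 1.06 g; potassium sulfate 0.94 g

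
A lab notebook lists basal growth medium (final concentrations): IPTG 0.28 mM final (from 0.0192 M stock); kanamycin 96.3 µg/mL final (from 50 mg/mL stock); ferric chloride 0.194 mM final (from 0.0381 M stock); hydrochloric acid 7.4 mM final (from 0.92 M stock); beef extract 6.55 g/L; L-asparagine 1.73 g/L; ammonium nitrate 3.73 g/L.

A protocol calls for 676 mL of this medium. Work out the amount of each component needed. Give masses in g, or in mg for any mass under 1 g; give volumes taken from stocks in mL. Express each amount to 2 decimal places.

Target volume = 676 mL = 0.676 L.
IPTG: C1V1 = C2V2 → 0.28 mM × 676 mL ÷ 19.2 mM = 9.86 mL
kanamycin: V = C2·V2/C1 = 96.3 µg/mL × 676 mL ÷ 50000 µg/mL = 1.30 mL
ferric chloride: V = C2·V2/C1 = 0.194 mM × 676 mL ÷ 38.1 mM = 3.44 mL
hydrochloric acid: dilute stock: 7.4 mM × 676 mL ÷ 920 mM = 5.44 mL
beef extract: 6.55 g/L × 0.676 L = 4.43 g
L-asparagine: 1.73 g/L × 0.676 L = 1.17 g
ammonium nitrate: 3.73 g/L × 0.676 L = 2.52 g

IPTG 9.86 mL; kanamycin 1.30 mL; ferric chloride 3.44 mL; hydrochloric acid 5.44 mL; beef extract 4.43 g; L-asparagine 1.17 g; ammonium nitrate 2.52 g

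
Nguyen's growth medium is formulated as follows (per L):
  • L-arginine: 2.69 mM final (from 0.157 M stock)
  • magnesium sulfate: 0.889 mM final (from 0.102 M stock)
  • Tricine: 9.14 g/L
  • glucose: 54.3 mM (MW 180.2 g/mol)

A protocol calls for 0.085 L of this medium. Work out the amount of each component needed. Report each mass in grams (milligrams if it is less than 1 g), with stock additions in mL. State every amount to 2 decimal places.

Working volume: 0.085 L.
L-arginine: C1V1 = C2V2 → 2.69 mM × 85 mL ÷ 157 mM = 1.46 mL
magnesium sulfate: C1V1 = C2V2 → 0.889 mM × 85 mL ÷ 102 mM = 0.74 mL
Tricine: 9.14 g/L × 0.085 L = 0.7769 g = 776.90 mg
glucose: 54.3 mmol/L × 180.2 mg/mmol × 0.085 L = 831.71 mg

L-arginine 1.46 mL; magnesium sulfate 0.74 mL; Tricine 776.90 mg; glucose 831.71 mg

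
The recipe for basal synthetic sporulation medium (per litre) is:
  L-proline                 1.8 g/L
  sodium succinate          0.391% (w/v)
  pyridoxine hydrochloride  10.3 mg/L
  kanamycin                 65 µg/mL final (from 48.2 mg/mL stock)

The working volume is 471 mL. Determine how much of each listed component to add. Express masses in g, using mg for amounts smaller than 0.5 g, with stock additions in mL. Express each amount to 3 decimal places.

Target volume = 471 mL = 0.471 L.
L-proline: 1.8 g/L × 0.471 L = 0.848 g
sodium succinate: 0.391 g per 100 mL × 471 mL ÷ 100 = 1.842 g
pyridoxine hydrochloride: 10.3 mg/L × 0.471 L = 4.851 mg
kanamycin: C1V1 = C2V2 → 65 µg/mL × 471 mL ÷ 48200 µg/mL = 0.635 mL

L-proline 0.848 g; sodium succinate 1.842 g; pyridoxine hydrochloride 4.851 mg; kanamycin 0.635 mL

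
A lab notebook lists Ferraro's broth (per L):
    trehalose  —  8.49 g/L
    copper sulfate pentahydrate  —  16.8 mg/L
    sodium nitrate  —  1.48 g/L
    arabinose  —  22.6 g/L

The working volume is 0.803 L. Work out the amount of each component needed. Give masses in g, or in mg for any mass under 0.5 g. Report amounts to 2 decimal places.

trehalose 6.82 g; copper sulfate pentahydrate 13.49 mg; sodium nitrate 1.19 g; arabinose 18.15 g

Working volume: 0.803 L.
trehalose: 8.49 g/L × 0.803 L = 6.82 g
copper sulfate pentahydrate: 16.8 mg/L × 0.803 L = 13.49 mg
sodium nitrate: 1.48 g/L × 0.803 L = 1.19 g
arabinose: 22.6 g/L × 0.803 L = 18.15 g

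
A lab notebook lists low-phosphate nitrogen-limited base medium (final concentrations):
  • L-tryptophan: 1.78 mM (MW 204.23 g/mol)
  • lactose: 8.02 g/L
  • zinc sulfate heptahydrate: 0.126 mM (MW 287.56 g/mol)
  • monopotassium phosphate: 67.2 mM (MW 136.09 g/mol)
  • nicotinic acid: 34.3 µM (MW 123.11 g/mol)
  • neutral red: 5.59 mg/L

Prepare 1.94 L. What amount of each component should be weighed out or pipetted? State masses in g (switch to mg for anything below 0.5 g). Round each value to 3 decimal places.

L-tryptophan 0.705 g; lactose 15.559 g; zinc sulfate heptahydrate 70.291 mg; monopotassium phosphate 17.742 g; nicotinic acid 8.192 mg; neutral red 10.845 mg

Working volume: 1.94 L.
L-tryptophan: 1.78 mmol/L × 204.23 g/mol × 1.94 L ÷ 1000 = 0.705 g
lactose: 8.02 g/L × 1.94 L = 15.559 g
zinc sulfate heptahydrate: 0.126 mmol/L × 287.56 mg/mmol × 1.94 L = 70.291 mg
monopotassium phosphate: 67.2 mmol/L × 136.09 g/mol × 1.94 L ÷ 1000 = 17.742 g
nicotinic acid: 34.3 µmol/L × 123.11 g/mol × 1.94 L ÷ 1000 = 8.192 mg
neutral red: 5.59 mg/L × 1.94 L = 10.845 mg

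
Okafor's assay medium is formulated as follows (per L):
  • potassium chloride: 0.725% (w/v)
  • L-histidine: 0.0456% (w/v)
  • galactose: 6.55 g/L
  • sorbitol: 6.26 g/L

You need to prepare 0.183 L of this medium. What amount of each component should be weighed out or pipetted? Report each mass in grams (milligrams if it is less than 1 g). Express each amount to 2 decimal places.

Working volume: 0.183 L.
potassium chloride: 0.725 g per 100 mL × 183 mL ÷ 100 = 1.33 g
L-histidine: 0.0456 g per 100 mL × 183 mL ÷ 100 = 0.083448 g = 83.45 mg
galactose: 6.55 g/L × 0.183 L = 1.20 g
sorbitol: 6.26 g/L × 0.183 L = 1.15 g

potassium chloride 1.33 g; L-histidine 83.45 mg; galactose 1.20 g; sorbitol 1.15 g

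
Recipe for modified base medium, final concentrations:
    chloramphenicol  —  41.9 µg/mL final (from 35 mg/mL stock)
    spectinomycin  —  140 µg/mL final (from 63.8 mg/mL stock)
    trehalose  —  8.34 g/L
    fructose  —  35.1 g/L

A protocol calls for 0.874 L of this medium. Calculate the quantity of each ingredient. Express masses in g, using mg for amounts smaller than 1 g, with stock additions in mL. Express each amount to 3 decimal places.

chloramphenicol 1.046 mL; spectinomycin 1.918 mL; trehalose 7.289 g; fructose 30.677 g

Working volume: 0.874 L.
chloramphenicol: V = C2·V2/C1 = 41.9 µg/mL × 874 mL ÷ 35000 µg/mL = 1.046 mL
spectinomycin: C1V1 = C2V2 → 140 µg/mL × 874 mL ÷ 63800 µg/mL = 1.918 mL
trehalose: 8.34 g/L × 0.874 L = 7.289 g
fructose: 35.1 g/L × 0.874 L = 30.677 g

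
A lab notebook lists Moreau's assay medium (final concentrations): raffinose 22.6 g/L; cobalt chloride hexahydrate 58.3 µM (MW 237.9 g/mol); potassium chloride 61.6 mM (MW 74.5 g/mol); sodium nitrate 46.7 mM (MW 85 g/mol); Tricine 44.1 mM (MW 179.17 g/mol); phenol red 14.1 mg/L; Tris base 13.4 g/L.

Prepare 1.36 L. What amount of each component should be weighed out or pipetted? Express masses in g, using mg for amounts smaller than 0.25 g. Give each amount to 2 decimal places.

Scale factor relative to 1 L: 1.36.
raffinose: 22.6 g/L × 1.36 L = 30.74 g
cobalt chloride hexahydrate: 58.3 µmol/L × 237.9 g/mol × 1.36 L ÷ 1000 = 18.86 mg
potassium chloride: 61.6 mmol/L × 74.5 g/mol × 1.36 L ÷ 1000 = 6.24 g
sodium nitrate: 46.7 mmol/L × 85 g/mol × 1.36 L ÷ 1000 = 5.40 g
Tricine: 44.1 mmol/L × 179.17 g/mol × 1.36 L ÷ 1000 = 10.75 g
phenol red: 14.1 mg/L × 1.36 L = 19.18 mg
Tris base: 13.4 g/L × 1.36 L = 18.22 g

raffinose 30.74 g; cobalt chloride hexahydrate 18.86 mg; potassium chloride 6.24 g; sodium nitrate 5.40 g; Tricine 10.75 g; phenol red 19.18 mg; Tris base 18.22 g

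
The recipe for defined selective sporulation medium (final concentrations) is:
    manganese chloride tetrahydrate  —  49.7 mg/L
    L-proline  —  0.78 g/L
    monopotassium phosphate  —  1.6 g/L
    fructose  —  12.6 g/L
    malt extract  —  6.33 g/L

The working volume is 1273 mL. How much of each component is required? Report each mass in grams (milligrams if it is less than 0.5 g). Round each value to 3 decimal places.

Working volume: 1273 mL = 1.273 L.
manganese chloride tetrahydrate: 49.7 mg/L × 1.273 L = 63.268 mg
L-proline: 0.78 g/L × 1.273 L = 0.993 g
monopotassium phosphate: 1.6 g/L × 1.273 L = 2.037 g
fructose: 12.6 g/L × 1.273 L = 16.040 g
malt extract: 6.33 g/L × 1.273 L = 8.058 g

manganese chloride tetrahydrate 63.268 mg; L-proline 0.993 g; monopotassium phosphate 2.037 g; fructose 16.040 g; malt extract 8.058 g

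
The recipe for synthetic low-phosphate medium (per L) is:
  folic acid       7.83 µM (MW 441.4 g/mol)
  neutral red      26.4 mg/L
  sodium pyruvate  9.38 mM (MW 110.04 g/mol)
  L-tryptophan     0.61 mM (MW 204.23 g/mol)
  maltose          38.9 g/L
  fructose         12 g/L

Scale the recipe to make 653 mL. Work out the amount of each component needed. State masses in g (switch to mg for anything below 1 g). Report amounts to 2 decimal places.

Working volume: 653 mL = 0.653 L.
folic acid: 7.83 µmol/L × 441.4 g/mol × 0.653 L ÷ 1000 = 2.26 mg
neutral red: 26.4 mg/L × 0.653 L = 17.24 mg
sodium pyruvate: 9.38 mmol/L × 110.04 mg/mmol × 0.653 L = 674.01 mg
L-tryptophan: 0.61 mmol/L × 204.23 mg/mmol × 0.653 L = 81.35 mg
maltose: 38.9 g/L × 0.653 L = 25.40 g
fructose: 12 g/L × 0.653 L = 7.84 g

folic acid 2.26 mg; neutral red 17.24 mg; sodium pyruvate 674.01 mg; L-tryptophan 81.35 mg; maltose 25.40 g; fructose 7.84 g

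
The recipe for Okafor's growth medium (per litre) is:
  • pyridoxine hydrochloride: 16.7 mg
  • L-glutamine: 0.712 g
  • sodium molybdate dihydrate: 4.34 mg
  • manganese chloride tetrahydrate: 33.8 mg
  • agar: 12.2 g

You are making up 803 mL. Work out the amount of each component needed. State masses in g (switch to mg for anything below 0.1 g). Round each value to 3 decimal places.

pyridoxine hydrochloride 13.410 mg; L-glutamine 0.572 g; sodium molybdate dihydrate 3.485 mg; manganese chloride tetrahydrate 27.141 mg; agar 9.797 g

Ratio of target to recipe volume: 803 / 1000 = 0.803.
pyridoxine hydrochloride: 16.7 mg × (803 mL / 1000 mL) = 13.410 mg
L-glutamine: 0.712 g × (803 mL / 1000 mL) = 0.572 g
sodium molybdate dihydrate: 4.34 mg × (803 mL / 1000 mL) = 3.485 mg
manganese chloride tetrahydrate: 33.8 mg × (803 mL / 1000 mL) = 27.141 mg
agar: 12.2 g × (803 mL / 1000 mL) = 9.797 g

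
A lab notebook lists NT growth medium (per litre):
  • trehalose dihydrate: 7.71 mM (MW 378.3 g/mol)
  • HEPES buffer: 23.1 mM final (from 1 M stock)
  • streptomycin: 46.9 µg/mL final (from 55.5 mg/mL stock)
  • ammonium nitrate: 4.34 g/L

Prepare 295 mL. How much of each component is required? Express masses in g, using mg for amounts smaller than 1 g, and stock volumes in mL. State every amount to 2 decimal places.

trehalose dihydrate 860.42 mg; HEPES buffer 6.81 mL; streptomycin 0.25 mL; ammonium nitrate 1.28 g

Working volume: 295 mL = 0.295 L.
trehalose dihydrate: 7.71 mmol/L × 378.3 mg/mmol × 0.295 L = 860.42 mg
HEPES buffer: dilute stock: 23.1 mM × 295 mL ÷ 1000 mM = 6.81 mL
streptomycin: dilute stock: 46.9 µg/mL × 295 mL ÷ 55500 µg/mL = 0.25 mL
ammonium nitrate: 4.34 g/L × 0.295 L = 1.28 g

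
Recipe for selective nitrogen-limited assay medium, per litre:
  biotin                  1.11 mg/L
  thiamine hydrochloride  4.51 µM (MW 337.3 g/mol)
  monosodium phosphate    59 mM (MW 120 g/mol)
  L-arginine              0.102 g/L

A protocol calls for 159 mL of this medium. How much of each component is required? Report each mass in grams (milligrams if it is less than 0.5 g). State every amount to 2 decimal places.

Scale factor relative to 1 L: 0.159.
biotin: 1.11 mg/L × 0.159 L = 0.18 mg
thiamine hydrochloride: 4.51 µmol/L × 337.3 g/mol × 0.159 L ÷ 1000 = 0.24 mg
monosodium phosphate: 59 mmol/L × 120 g/mol × 0.159 L ÷ 1000 = 1.13 g
L-arginine: 0.102 g/L × 0.159 L = 0.016218 g = 16.22 mg

biotin 0.18 mg; thiamine hydrochloride 0.24 mg; monosodium phosphate 1.13 g; L-arginine 16.22 mg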